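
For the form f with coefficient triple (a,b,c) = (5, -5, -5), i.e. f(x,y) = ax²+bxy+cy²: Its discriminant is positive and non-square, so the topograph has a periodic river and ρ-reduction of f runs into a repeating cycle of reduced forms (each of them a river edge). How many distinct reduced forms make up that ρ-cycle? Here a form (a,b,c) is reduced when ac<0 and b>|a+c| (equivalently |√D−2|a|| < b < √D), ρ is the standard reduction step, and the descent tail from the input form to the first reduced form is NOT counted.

D = 125, ⌊√D⌋ = 11
descent: ρ → (-5,5,5)  [lands on river]
river: ρ → (5,5,-5)
ρ-cycle length = 2 (tail of 1 descent step not counted)

2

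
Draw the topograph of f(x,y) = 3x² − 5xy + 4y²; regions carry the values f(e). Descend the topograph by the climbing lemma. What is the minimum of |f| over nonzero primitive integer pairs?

translate: b→1 (≡-5 mod 6), so (3,-5,4)→(3,1,2)
flip: (3,1,2)→(2,-1,3)
reduced (well bottom): (2,-1,3) with a≤c, −a<b≤a
well minimum = a = 2

2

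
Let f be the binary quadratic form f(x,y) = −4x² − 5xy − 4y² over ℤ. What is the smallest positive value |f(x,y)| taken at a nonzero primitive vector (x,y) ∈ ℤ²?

translate: b→-3 (≡5 mod 8), so (4,5,4)→(4,-3,3)
flip: (4,-3,3)→(3,3,4)
reduced (well bottom): (3,3,4) with a≤c, −a<b≤a
well minimum |f| = |-3| = 3 (negative-definite)

3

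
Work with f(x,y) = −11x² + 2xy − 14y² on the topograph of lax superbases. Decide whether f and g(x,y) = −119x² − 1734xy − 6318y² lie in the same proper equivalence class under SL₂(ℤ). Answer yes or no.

D₁ = -612, D₂ = -612
f is negative-definite; reduce −f:
−f: reduced (well bottom): (11,-2,14) with a≤c, −a<b≤a
flip sign back: reduced form of f is (-11,2,-14)
g is negative-definite; reduce −g:
−g: translate: b→68 (≡1734 mod 238), so (119,1734,6318)→(119,68,11)
−g: flip: (119,68,11)→(11,-68,119)
−g: translate: b→-2 (≡-68 mod 22), so (11,-68,119)→(11,-2,14)
−g: reduced (well bottom): (11,-2,14) with a≤c, −a<b≤a
flip sign back: reduced form of g is (-11,2,-14)
reduced forms (-11, 2, -14) vs (-11, 2, -14) ⇒ equivalent

yes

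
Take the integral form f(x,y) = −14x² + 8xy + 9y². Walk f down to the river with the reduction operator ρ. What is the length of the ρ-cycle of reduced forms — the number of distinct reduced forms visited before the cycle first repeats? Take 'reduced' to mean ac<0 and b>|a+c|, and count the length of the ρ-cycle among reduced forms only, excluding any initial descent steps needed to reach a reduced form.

D = 568, ⌊√D⌋ = 23
river: ρ → (9,10,-13)
river: ρ → (-13,16,6)
river: ρ → (6,20,-7)
river: ρ → (-7,22,3)
river: ρ → (3,20,-14)
river: ρ → (-14,8,9)
ρ-cycle length = 6 (tail of 0 descent steps not counted)

6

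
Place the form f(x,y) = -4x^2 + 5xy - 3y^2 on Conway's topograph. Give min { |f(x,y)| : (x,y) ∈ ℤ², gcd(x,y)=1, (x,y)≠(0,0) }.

translate: b→3 (≡-5 mod 8), so (4,-5,3)→(4,3,2)
flip: (4,3,2)→(2,-3,4)
translate: b→1 (≡-3 mod 4), so (2,-3,4)→(2,1,3)
reduced (well bottom): (2,1,3) with a≤c, −a<b≤a
well minimum |f| = |-2| = 2 (negative-definite)

2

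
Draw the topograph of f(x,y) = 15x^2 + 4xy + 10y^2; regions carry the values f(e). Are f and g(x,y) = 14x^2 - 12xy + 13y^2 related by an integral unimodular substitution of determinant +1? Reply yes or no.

D₁ = -584, D₂ = -584
f: flip: (15,4,10)→(10,-4,15)
f: reduced (well bottom): (10,-4,15) with a≤c, −a<b≤a
g: flip: (14,-12,13)→(13,12,14)
g: reduced (well bottom): (13,12,14) with a≤c, −a<b≤a
reduced forms (10, -4, 15) vs (13, 12, 14) ⇒ inequivalent

no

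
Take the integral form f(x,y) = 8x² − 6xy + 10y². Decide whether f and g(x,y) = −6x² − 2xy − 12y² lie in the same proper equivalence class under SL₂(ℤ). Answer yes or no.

D₁ = -284, D₂ = -284
f: reduced (well bottom): (8,-6,10) with a≤c, −a<b≤a
g is negative-definite; reduce −g:
−g: reduced (well bottom): (6,2,12) with a≤c, −a<b≤a
flip sign back: reduced form of g is (-6,-2,-12)
reduced forms (8, -6, 10) vs (-6, -2, -12) ⇒ inequivalent

no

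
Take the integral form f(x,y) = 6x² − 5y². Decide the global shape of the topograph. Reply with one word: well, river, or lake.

D = b²−4ac = 0² − 4·6·(-5) = 120
D > 0 non-square ⇒ indefinite ⇒ periodic river

river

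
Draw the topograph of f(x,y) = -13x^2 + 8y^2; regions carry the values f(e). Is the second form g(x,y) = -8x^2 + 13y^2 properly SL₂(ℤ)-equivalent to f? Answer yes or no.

D₁ = 416, D₂ = 416
river cycle of f (length 6): (8, 16, -5), (-5, 14, 11), (11, 8, -8), (-8, 8, 11), (11, 14, -5), (-5, 16, 8)
river cycle of g (length 6): (-8, 16, 5), (5, 14, -11), (-11, 8, 8), (8, 8, -11), (-11, 14, 5), (5, 16, -8)
cycles differ ⇒ inequivalent

no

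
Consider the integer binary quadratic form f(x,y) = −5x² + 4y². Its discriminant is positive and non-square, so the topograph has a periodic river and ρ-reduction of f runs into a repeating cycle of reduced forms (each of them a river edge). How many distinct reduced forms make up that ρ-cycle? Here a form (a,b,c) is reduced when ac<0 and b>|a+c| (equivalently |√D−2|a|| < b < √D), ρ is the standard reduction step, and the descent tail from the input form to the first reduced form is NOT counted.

D = 80, ⌊√D⌋ = 8
descent: ρ → (4,8,-1)  [lands on river]
river: ρ → (-1,8,4)
ρ-cycle length = 2 (tail of 1 descent step not counted)

2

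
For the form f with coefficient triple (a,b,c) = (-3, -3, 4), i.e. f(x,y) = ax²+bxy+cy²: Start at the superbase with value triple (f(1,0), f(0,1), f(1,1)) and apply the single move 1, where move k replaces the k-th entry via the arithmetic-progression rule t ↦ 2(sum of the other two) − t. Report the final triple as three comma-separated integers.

start (-3,4,-2) = (f(1,0),f(0,1),f(1,1))
replace slot 1: 2·(4+(-2)) − (-3) = 7 → (7,4,-2)

7,4,-2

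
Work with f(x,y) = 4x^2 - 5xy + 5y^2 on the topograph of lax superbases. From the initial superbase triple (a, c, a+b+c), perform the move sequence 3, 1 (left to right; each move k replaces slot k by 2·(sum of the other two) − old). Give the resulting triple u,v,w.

start (4,5,4) = (f(1,0),f(0,1),f(1,1))
replace slot 3: 2·(4+5) − 4 = 14 → (4,5,14)
replace slot 1: 2·(5+14) − 4 = 34 → (34,5,14)

34,5,14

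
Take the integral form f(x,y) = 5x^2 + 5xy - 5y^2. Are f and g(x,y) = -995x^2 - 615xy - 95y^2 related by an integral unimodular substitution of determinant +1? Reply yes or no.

D₁ = 125, D₂ = 125
river cycle of f (length 2): (-5, 5, 5), (5, 5, -5)
river cycle of g (length 2): (-5, 5, 5), (5, 5, -5)
cycles coincide ⇒ equivalent

yes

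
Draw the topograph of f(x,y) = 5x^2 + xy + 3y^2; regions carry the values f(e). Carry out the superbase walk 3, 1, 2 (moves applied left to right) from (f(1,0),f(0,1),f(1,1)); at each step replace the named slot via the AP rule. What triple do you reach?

start (5,3,9) = (f(1,0),f(0,1),f(1,1))
replace slot 3: 2·(5+3) − 9 = 7 → (5,3,7)
replace slot 1: 2·(3+7) − 5 = 15 → (15,3,7)
replace slot 2: 2·(15+7) − 3 = 41 → (15,41,7)

15,41,7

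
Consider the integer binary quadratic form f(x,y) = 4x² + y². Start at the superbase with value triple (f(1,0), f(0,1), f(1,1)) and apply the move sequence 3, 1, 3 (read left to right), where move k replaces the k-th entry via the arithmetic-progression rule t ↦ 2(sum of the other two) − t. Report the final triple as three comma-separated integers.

start (4,1,5) = (f(1,0),f(0,1),f(1,1))
replace slot 3: 2·(4+1) − 5 = 5 → (4,1,5)
replace slot 1: 2·(1+5) − 4 = 8 → (8,1,5)
replace slot 3: 2·(8+1) − 5 = 13 → (8,1,13)

8,1,13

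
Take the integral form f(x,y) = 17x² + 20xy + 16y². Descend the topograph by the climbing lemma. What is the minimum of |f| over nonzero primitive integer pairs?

translate: b→-14 (≡20 mod 34), so (17,20,16)→(17,-14,13)
flip: (17,-14,13)→(13,14,17)
translate: b→-12 (≡14 mod 26), so (13,14,17)→(13,-12,16)
reduced (well bottom): (13,-12,16) with a≤c, −a<b≤a
well minimum = a = 13

13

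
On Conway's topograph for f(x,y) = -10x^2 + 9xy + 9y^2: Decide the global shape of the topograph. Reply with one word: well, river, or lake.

D = b²−4ac = 9² − 4·(-10)·9 = 441
D = 21² is a perfect square ⇒ form factors over ℤ ⇒ lakes

lake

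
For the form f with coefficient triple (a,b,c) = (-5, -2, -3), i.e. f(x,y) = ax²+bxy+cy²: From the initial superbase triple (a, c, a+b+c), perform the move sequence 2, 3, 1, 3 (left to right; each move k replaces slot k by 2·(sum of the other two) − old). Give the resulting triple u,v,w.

start (-5,-3,-10) = (f(1,0),f(0,1),f(1,1))
replace slot 2: 2·((-5)+(-10)) − (-3) = -27 → (-5,-27,-10)
replace slot 3: 2·((-5)+(-27)) − (-10) = -54 → (-5,-27,-54)
replace slot 1: 2·((-27)+(-54)) − (-5) = -157 → (-157,-27,-54)
replace slot 3: 2·((-157)+(-27)) − (-54) = -314 → (-157,-27,-314)

-157,-27,-314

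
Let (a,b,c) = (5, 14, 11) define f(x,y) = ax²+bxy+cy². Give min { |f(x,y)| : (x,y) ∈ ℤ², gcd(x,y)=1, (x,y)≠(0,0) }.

translate: b→4 (≡14 mod 10), so (5,14,11)→(5,4,2)
flip: (5,4,2)→(2,-4,5)
translate: b→0 (≡-4 mod 4), so (2,-4,5)→(2,0,3)
reduced (well bottom): (2,0,3) with a≤c, −a<b≤a
well minimum = a = 2

2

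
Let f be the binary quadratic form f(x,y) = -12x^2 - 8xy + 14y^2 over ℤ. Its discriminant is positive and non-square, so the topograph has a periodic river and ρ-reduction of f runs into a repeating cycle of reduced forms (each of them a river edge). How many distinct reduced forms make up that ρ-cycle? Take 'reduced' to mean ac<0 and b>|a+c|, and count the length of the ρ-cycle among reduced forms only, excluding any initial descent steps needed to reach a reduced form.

D = 736, ⌊√D⌋ = 27
descent: ρ → (14,8,-12)  [lands on river]
river: ρ → (-12,16,10)
river: ρ → (10,24,-4)
river: ρ → (-4,24,10)
river: ρ → (10,16,-12)
river: ρ → (-12,8,14)
river: ρ → (14,20,-6)
river: ρ → (-6,16,20)
river: ρ → (20,24,-2)
river: ρ → (-2,24,20)
river: ρ → (20,16,-6)
river: ρ → (-6,20,14)
ρ-cycle length = 12 (tail of 1 descent step not counted)

12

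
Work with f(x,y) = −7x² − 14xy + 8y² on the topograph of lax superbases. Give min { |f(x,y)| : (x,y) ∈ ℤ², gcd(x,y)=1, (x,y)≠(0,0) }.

descent: ρ → (8,14,-7)  [lands on river]
river: ρ → (-7,14,8)
river: ρ → (8,18,-3)
river: ρ → (-3,18,8)
closes: descent 1, river 4
min |a| on river = 3

3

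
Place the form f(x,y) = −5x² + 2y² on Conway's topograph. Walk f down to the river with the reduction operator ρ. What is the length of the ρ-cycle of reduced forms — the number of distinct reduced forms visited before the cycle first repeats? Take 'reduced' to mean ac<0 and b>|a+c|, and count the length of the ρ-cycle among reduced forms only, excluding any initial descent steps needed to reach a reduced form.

D = 40, ⌊√D⌋ = 6
descent: ρ → (2,4,-3)  [lands on river]
river: ρ → (-3,2,3)
river: ρ → (3,4,-2)
river: ρ → (-2,4,3)
river: ρ → (3,2,-3)
river: ρ → (-3,4,2)
ρ-cycle length = 6 (tail of 1 descent step not counted)

6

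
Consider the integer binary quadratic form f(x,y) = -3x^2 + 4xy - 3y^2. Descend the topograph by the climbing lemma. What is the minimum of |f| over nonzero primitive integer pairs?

translate: b→2 (≡-4 mod 6), so (3,-4,3)→(3,2,2)
flip: (3,2,2)→(2,-2,3)
translate: b→2 (≡-2 mod 4), so (2,-2,3)→(2,2,3)
reduced (well bottom): (2,2,3) with a≤c, −a<b≤a
well minimum |f| = |-2| = 2 (negative-definite)

2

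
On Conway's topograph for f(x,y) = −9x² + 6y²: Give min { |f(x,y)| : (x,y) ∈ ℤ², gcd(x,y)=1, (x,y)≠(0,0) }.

descent: ρ → (6,12,-3)  [lands on river]
river: ρ → (-3,12,6)
closes: descent 1, river 2
min |a| on river = 3

3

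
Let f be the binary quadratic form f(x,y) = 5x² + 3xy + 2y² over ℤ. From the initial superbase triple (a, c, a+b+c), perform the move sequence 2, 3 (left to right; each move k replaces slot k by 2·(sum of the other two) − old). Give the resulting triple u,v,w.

start (5,2,10) = (f(1,0),f(0,1),f(1,1))
replace slot 2: 2·(5+10) − 2 = 28 → (5,28,10)
replace slot 3: 2·(5+28) − 10 = 56 → (5,28,56)

5,28,56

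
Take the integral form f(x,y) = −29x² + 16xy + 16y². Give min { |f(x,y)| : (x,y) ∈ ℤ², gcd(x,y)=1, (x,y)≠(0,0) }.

river: ρ → (16,16,-29)
river: ρ → (-29,42,3)
river: ρ → (3,42,-29)
river: ρ → (-29,16,16)
closes: descent 0, river 4
min |a| on river = 3

3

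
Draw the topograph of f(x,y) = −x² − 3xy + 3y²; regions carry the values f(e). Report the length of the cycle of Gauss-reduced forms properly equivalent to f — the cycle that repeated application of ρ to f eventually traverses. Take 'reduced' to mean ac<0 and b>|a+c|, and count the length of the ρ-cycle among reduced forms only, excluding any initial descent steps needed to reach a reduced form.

D = 21, ⌊√D⌋ = 4
descent: ρ → (3,3,-1)  [lands on river]
river: ρ → (-1,3,3)
ρ-cycle length = 2 (tail of 1 descent step not counted)

2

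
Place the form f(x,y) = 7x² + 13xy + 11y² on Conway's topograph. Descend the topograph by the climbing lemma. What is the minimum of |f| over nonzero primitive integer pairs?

translate: b→-1 (≡13 mod 14), so (7,13,11)→(7,-1,5)
flip: (7,-1,5)→(5,1,7)
reduced (well bottom): (5,1,7) with a≤c, −a<b≤a
well minimum = a = 5

5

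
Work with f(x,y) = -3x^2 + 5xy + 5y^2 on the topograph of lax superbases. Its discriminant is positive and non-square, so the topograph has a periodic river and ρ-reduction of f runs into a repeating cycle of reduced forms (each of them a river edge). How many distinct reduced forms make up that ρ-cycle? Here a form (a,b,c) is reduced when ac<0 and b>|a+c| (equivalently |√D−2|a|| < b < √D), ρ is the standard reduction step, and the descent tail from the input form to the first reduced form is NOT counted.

D = 85, ⌊√D⌋ = 9
river: ρ → (5,5,-3)
river: ρ → (-3,7,3)
river: ρ → (3,5,-5)
river: ρ → (-5,5,3)
river: ρ → (3,7,-3)
river: ρ → (-3,5,5)
ρ-cycle length = 6 (tail of 0 descent steps not counted)

6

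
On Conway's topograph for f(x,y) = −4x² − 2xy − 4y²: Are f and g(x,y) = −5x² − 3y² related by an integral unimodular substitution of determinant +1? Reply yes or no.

D₁ = -60, D₂ = -60
f is negative-definite; reduce −f:
−f: reduced (well bottom): (4,2,4) with a≤c, −a<b≤a
flip sign back: reduced form of f is (-4,-2,-4)
g is negative-definite; reduce −g:
−g: flip: (5,0,3)→(3,0,5)
−g: reduced (well bottom): (3,0,5) with a≤c, −a<b≤a
flip sign back: reduced form of g is (-3,0,-5)
reduced forms (-4, -2, -4) vs (-3, 0, -5) ⇒ inequivalent

no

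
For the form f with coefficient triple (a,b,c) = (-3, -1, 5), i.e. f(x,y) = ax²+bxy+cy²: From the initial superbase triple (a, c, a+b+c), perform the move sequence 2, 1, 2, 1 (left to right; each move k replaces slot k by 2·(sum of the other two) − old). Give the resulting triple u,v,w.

start (-3,5,1) = (f(1,0),f(0,1),f(1,1))
replace slot 2: 2·((-3)+1) − 5 = -9 → (-3,-9,1)
replace slot 1: 2·((-9)+1) − (-3) = -13 → (-13,-9,1)
replace slot 2: 2·((-13)+1) − (-9) = -15 → (-13,-15,1)
replace slot 1: 2·((-15)+1) − (-13) = -15 → (-15,-15,1)

-15,-15,1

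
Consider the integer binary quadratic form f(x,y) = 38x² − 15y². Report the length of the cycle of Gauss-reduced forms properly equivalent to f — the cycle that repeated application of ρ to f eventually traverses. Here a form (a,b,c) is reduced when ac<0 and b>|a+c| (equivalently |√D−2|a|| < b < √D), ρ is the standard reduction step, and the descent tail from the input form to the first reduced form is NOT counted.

D = 2280, ⌊√D⌋ = 47
descent: ρ → (-15,30,23)  [lands on river]
river: ρ → (23,16,-22)
river: ρ → (-22,28,17)
river: ρ → (17,40,-10)
river: ρ → (-10,40,17)
river: ρ → (17,28,-22)
river: ρ → (-22,16,23)
river: ρ → (23,30,-15)
ρ-cycle length = 8 (tail of 1 descent step not counted)

8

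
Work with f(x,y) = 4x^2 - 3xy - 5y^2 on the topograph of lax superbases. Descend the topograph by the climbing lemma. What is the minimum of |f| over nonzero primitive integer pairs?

descent: ρ → (-5,3,4)  [lands on river]
river: ρ → (4,5,-4)
river: ρ → (-4,3,5)
river: ρ → (5,7,-2)
river: ρ → (-2,9,1)
river: ρ → (1,9,-2)
river: ρ → (-2,7,5)
river: ρ → (5,3,-4)
river: ρ → (-4,5,4)
river: ρ → (4,3,-5)
river: ρ → (-5,7,2)
river: ρ → (2,9,-1)
river: ρ → (-1,9,2)
river: ρ → (2,7,-5)
closes: descent 1, river 14
min |a| on river = 1

1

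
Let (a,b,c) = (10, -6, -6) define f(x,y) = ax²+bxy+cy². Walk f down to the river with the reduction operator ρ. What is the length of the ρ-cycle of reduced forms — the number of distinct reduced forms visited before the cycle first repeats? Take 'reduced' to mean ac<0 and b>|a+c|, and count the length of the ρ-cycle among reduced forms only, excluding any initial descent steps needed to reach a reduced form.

D = 276, ⌊√D⌋ = 16
descent: ρ → (-6,6,10)  [lands on river]
river: ρ → (10,14,-2)
river: ρ → (-2,14,10)
river: ρ → (10,6,-6)
ρ-cycle length = 4 (tail of 1 descent step not counted)

4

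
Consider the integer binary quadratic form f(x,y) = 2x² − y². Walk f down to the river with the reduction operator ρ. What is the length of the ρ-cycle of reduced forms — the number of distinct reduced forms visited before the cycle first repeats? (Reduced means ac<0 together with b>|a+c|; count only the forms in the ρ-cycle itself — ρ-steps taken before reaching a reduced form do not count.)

D = 8, ⌊√D⌋ = 2
descent: ρ → (-1,2,1)  [lands on river]
river: ρ → (1,2,-1)
ρ-cycle length = 2 (tail of 1 descent step not counted)

2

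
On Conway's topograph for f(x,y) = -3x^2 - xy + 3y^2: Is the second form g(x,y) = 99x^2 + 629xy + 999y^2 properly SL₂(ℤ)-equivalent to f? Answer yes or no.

D₁ = 37, D₂ = 37
river cycle of f (length 6): (3, 1, -3), (-3, 5, 1), (1, 5, -3), (-3, 1, 3), (3, 5, -1), (-1, 5, 3)
river cycle of g (length 6): (3, 1, -3), (-3, 5, 1), (1, 5, -3), (-3, 1, 3), (3, 5, -1), (-1, 5, 3)
cycles coincide ⇒ equivalent

yes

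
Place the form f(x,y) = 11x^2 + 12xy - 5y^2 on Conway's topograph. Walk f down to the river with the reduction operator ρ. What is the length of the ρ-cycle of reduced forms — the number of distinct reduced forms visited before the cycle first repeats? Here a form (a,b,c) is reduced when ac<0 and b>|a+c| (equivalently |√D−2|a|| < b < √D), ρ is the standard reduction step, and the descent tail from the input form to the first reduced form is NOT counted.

D = 364, ⌊√D⌋ = 19
river: ρ → (-5,18,2)
river: ρ → (2,18,-5)
river: ρ → (-5,12,11)
river: ρ → (11,10,-6)
river: ρ → (-6,14,7)
river: ρ → (7,14,-6)
river: ρ → (-6,10,11)
river: ρ → (11,12,-5)
ρ-cycle length = 8 (tail of 0 descent steps not counted)

8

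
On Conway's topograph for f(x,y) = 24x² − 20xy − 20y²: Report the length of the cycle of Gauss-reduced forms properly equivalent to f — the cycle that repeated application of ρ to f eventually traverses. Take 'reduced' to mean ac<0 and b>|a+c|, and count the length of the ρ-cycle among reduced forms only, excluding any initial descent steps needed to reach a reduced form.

D = 2320, ⌊√D⌋ = 48
descent: ρ → (-20,20,24)  [lands on river]
river: ρ → (24,28,-16)
river: ρ → (-16,36,16)
river: ρ → (16,28,-24)
river: ρ → (-24,20,20)
river: ρ → (20,20,-24)
river: ρ → (-24,28,16)
river: ρ → (16,36,-16)
river: ρ → (-16,28,24)
river: ρ → (24,20,-20)
ρ-cycle length = 10 (tail of 1 descent step not counted)

10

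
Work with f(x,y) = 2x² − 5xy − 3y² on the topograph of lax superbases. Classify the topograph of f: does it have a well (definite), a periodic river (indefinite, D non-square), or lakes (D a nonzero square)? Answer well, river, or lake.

D = b²−4ac = (-5)² − 4·2·(-3) = 49
D = 7² is a perfect square ⇒ form factors over ℤ ⇒ lakes

lake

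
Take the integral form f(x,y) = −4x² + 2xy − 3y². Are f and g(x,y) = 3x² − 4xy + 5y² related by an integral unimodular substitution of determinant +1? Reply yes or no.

D₁ = -44, D₂ = -44
f is negative-definite; reduce −f:
−f: flip: (4,-2,3)→(3,2,4)
−f: reduced (well bottom): (3,2,4) with a≤c, −a<b≤a
flip sign back: reduced form of f is (-3,-2,-4)
g: translate: b→2 (≡-4 mod 6), so (3,-4,5)→(3,2,4)
g: reduced (well bottom): (3,2,4) with a≤c, −a<b≤a
reduced forms (-3, -2, -4) vs (3, 2, 4) ⇒ inequivalent

no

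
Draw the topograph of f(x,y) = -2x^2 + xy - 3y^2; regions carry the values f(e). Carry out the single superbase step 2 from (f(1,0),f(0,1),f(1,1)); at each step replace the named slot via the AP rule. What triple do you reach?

start (-2,-3,-4) = (f(1,0),f(0,1),f(1,1))
replace slot 2: 2·((-2)+(-4)) − (-3) = -9 → (-2,-9,-4)

-2,-9,-4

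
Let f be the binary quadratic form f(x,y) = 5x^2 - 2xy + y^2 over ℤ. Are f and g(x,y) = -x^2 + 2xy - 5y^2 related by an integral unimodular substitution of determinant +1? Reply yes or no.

D₁ = -16, D₂ = -16
f: flip: (5,-2,1)→(1,2,5)
f: translate: b→0 (≡2 mod 2), so (1,2,5)→(1,0,4)
f: reduced (well bottom): (1,0,4) with a≤c, −a<b≤a
g is negative-definite; reduce −g:
−g: translate: b→0 (≡-2 mod 2), so (1,-2,5)→(1,0,4)
−g: reduced (well bottom): (1,0,4) with a≤c, −a<b≤a
flip sign back: reduced form of g is (-1,0,-4)
reduced forms (1, 0, 4) vs (-1, 0, -4) ⇒ inequivalent

no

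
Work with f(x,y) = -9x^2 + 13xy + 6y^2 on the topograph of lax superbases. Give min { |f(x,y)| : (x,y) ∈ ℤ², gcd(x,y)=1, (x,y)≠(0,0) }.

river: ρ → (6,11,-11)
river: ρ → (-11,11,6)
river: ρ → (6,13,-9)
river: ρ → (-9,5,10)
river: ρ → (10,15,-4)
river: ρ → (-4,17,6)
river: ρ → (6,19,-1)
river: ρ → (-1,19,6)
river: ρ → (6,17,-4)
river: ρ → (-4,15,10)
river: ρ → (10,5,-9)
river: ρ → (-9,13,6)
closes: descent 0, river 12
min |a| on river = 1

1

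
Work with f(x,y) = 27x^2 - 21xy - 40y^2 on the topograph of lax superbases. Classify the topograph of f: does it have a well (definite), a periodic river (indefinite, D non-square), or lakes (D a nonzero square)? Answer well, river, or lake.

D = b²−4ac = (-21)² − 4·27·(-40) = 4761
D = 69² is a perfect square ⇒ form factors over ℤ ⇒ lakes

lake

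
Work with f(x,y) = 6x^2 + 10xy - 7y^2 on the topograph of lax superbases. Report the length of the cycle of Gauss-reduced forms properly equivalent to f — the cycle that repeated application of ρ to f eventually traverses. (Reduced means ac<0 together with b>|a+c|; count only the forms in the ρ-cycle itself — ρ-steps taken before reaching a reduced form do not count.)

D = 268, ⌊√D⌋ = 16
river: ρ → (-7,4,9)
river: ρ → (9,14,-2)
river: ρ → (-2,14,9)
river: ρ → (9,4,-7)
river: ρ → (-7,10,6)
river: ρ → (6,14,-3)
river: ρ → (-3,16,1)
river: ρ → (1,16,-3)
river: ρ → (-3,14,6)
river: ρ → (6,10,-7)
ρ-cycle length = 10 (tail of 0 descent steps not counted)

10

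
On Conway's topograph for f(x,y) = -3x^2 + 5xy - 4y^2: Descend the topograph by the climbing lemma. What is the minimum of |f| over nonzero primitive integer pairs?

translate: b→1 (≡-5 mod 6), so (3,-5,4)→(3,1,2)
flip: (3,1,2)→(2,-1,3)
reduced (well bottom): (2,-1,3) with a≤c, −a<b≤a
well minimum |f| = |-2| = 2 (negative-definite)

2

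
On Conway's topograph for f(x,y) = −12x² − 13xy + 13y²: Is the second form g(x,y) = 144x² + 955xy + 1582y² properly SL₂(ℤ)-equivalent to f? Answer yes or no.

D₁ = 793, D₂ = 793
river cycle of f (length 12): (13, 13, -12), (-12, 11, 14), (14, 17, -9), (-9, 19, 12), (12, 5, -16), (-16, 27, 1), (1, 27, -16), (-16, 5, 12), (12, 19, -9), (-9, 17, 14), … (2 more)
river cycle of g (length 12): (13, 13, -12), (-12, 11, 14), (14, 17, -9), (-9, 19, 12), (12, 5, -16), (-16, 27, 1), (1, 27, -16), (-16, 5, 12), (12, 19, -9), (-9, 17, 14), … (2 more)
cycles coincide ⇒ equivalent

yes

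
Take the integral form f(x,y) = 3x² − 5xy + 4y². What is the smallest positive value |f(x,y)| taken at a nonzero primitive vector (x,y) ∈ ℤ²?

translate: b→1 (≡-5 mod 6), so (3,-5,4)→(3,1,2)
flip: (3,1,2)→(2,-1,3)
reduced (well bottom): (2,-1,3) with a≤c, −a<b≤a
well minimum = a = 2

2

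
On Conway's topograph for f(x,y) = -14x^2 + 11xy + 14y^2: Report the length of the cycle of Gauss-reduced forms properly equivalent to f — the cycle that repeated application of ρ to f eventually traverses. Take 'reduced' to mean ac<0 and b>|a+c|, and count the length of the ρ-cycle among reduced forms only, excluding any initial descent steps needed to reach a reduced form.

D = 905, ⌊√D⌋ = 30
river: ρ → (14,17,-11)
river: ρ → (-11,27,4)
river: ρ → (4,29,-4)
river: ρ → (-4,27,11)
river: ρ → (11,17,-14)
river: ρ → (-14,11,14)
ρ-cycle length = 6 (tail of 0 descent steps not counted)

6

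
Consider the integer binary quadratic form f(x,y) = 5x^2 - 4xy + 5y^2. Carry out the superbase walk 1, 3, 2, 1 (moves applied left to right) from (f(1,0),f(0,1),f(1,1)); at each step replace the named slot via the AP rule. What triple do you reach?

start (5,5,6) = (f(1,0),f(0,1),f(1,1))
replace slot 1: 2·(5+6) − 5 = 17 → (17,5,6)
replace slot 3: 2·(17+5) − 6 = 38 → (17,5,38)
replace slot 2: 2·(17+38) − 5 = 105 → (17,105,38)
replace slot 1: 2·(105+38) − 17 = 269 → (269,105,38)

269,105,38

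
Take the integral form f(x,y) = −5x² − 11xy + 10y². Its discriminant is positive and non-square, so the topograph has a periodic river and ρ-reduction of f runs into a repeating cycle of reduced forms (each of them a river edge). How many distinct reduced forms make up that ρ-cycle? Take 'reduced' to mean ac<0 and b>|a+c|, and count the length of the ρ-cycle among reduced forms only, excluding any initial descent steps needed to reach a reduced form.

D = 321, ⌊√D⌋ = 17
descent: ρ → (10,11,-5)  [lands on river]
river: ρ → (-5,9,12)
river: ρ → (12,15,-2)
river: ρ → (-2,17,4)
river: ρ → (4,15,-6)
river: ρ → (-6,9,10)
ρ-cycle length = 6 (tail of 1 descent step not counted)

6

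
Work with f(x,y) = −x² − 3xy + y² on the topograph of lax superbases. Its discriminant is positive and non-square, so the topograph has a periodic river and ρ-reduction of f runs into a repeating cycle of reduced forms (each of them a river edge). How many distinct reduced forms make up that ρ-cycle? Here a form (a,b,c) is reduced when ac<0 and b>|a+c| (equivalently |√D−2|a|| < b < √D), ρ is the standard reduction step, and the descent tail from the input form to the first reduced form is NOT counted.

D = 13, ⌊√D⌋ = 3
descent: ρ → (1,3,-1)  [lands on river]
river: ρ → (-1,3,1)
ρ-cycle length = 2 (tail of 1 descent step not counted)

2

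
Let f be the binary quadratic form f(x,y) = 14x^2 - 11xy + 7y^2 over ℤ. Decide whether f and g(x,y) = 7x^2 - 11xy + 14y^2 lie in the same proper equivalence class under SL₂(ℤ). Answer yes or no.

D₁ = -271, D₂ = -271
f: flip: (14,-11,7)→(7,11,14)
f: translate: b→-3 (≡11 mod 14), so (7,11,14)→(7,-3,10)
f: reduced (well bottom): (7,-3,10) with a≤c, −a<b≤a
g: translate: b→3 (≡-11 mod 14), so (7,-11,14)→(7,3,10)
g: reduced (well bottom): (7,3,10) with a≤c, −a<b≤a
reduced forms (7, -3, 10) vs (7, 3, 10) ⇒ inequivalent

no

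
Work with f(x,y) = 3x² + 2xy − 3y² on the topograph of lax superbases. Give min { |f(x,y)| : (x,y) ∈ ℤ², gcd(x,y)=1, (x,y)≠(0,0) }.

river: ρ → (-3,4,2)
river: ρ → (2,4,-3)
river: ρ → (-3,2,3)
river: ρ → (3,4,-2)
river: ρ → (-2,4,3)
river: ρ → (3,2,-3)
closes: descent 0, river 6
min |a| on river = 2

2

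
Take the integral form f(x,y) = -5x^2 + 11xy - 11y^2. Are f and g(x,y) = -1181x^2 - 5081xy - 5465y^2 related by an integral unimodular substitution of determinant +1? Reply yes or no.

D₁ = -99, D₂ = -99
f is negative-definite; reduce −f:
−f: translate: b→-1 (≡-11 mod 10), so (5,-11,11)→(5,-1,5)
−f: flip: (5,-1,5)→(5,1,5)
−f: reduced (well bottom): (5,1,5) with a≤c, −a<b≤a
flip sign back: reduced form of f is (-5,-1,-5)
g is negative-definite; reduce −g:
−g: translate: b→357 (≡5081 mod 2362), so (1181,5081,5465)→(1181,357,27)
−g: flip: (1181,357,27)→(27,-357,1181)
−g: translate: b→21 (≡-357 mod 54), so (27,-357,1181)→(27,21,5)
−g: flip: (27,21,5)→(5,-21,27)
−g: translate: b→-1 (≡-21 mod 10), so (5,-21,27)→(5,-1,5)
−g: flip: (5,-1,5)→(5,1,5)
−g: reduced (well bottom): (5,1,5) with a≤c, −a<b≤a
flip sign back: reduced form of g is (-5,-1,-5)
reduced forms (-5, -1, -5) vs (-5, -1, -5) ⇒ equivalent

yes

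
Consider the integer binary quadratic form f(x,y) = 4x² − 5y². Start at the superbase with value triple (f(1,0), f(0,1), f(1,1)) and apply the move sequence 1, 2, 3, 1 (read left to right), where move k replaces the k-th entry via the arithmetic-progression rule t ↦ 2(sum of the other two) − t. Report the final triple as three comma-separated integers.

start (4,-5,-1) = (f(1,0),f(0,1),f(1,1))
replace slot 1: 2·((-5)+(-1)) − 4 = -16 → (-16,-5,-1)
replace slot 2: 2·((-16)+(-1)) − (-5) = -29 → (-16,-29,-1)
replace slot 3: 2·((-16)+(-29)) − (-1) = -89 → (-16,-29,-89)
replace slot 1: 2·((-29)+(-89)) − (-16) = -220 → (-220,-29,-89)

-220,-29,-89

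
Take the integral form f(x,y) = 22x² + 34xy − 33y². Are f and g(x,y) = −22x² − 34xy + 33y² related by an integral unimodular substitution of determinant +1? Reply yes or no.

D₁ = 4060, D₂ = 4060
river cycle of f (length 14): (-33, 32, 23), (23, 60, -5), (-5, 60, 23), (23, 32, -33), (-33, 34, 22), (22, 54, -13), (-13, 50, 30), (30, 10, -33), (-33, 56, 7), (7, 56, -33), … (4 more)
river cycle of g (length 14): (33, 34, -22), (-22, 54, 13), (13, 50, -30), (-30, 10, 33), (33, 56, -7), (-7, 56, 33), (33, 10, -30), (-30, 50, 13), (13, 54, -22), (-22, 34, 33), … (4 more)
cycles differ ⇒ inequivalent

no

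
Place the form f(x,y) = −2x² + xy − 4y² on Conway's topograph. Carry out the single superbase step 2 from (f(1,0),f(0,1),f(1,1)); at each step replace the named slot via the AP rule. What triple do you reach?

start (-2,-4,-5) = (f(1,0),f(0,1),f(1,1))
replace slot 2: 2·((-2)+(-5)) − (-4) = -10 → (-2,-10,-5)

-2,-10,-5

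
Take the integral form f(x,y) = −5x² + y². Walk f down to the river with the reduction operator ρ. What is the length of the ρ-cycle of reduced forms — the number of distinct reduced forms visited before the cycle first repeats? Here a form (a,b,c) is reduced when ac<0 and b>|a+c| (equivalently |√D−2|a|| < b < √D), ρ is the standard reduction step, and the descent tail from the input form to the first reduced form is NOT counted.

D = 20, ⌊√D⌋ = 4
descent: ρ → (1,4,-1)  [lands on river]
river: ρ → (-1,4,1)
ρ-cycle length = 2 (tail of 1 descent step not counted)

2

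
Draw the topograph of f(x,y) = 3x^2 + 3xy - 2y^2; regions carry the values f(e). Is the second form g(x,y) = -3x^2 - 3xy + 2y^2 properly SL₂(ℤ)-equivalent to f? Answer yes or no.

D₁ = 33, D₂ = 33
river cycle of f (length 4): (-2, 5, 1), (1, 5, -2), (-2, 3, 3), (3, 3, -2)
river cycle of g (length 4): (2, 3, -3), (-3, 3, 2), (2, 5, -1), (-1, 5, 2)
cycles differ ⇒ inequivalent

no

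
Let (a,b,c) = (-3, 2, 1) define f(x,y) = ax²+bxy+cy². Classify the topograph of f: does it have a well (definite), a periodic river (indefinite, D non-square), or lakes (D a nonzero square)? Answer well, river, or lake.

D = b²−4ac = 2² − 4·(-3)·1 = 16
D = 4² is a perfect square ⇒ form factors over ℤ ⇒ lakes

lake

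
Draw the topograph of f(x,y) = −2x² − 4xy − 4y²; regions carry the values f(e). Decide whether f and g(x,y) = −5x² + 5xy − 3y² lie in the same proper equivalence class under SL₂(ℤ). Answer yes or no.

D₁ = -16, D₂ = -35
discriminants differ ⇒ not SL₂(ℤ)-equivalent

no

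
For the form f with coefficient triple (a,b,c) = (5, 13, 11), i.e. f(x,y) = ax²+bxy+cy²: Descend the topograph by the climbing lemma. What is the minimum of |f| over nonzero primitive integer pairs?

translate: b→3 (≡13 mod 10), so (5,13,11)→(5,3,3)
flip: (5,3,3)→(3,-3,5)
translate: b→3 (≡-3 mod 6), so (3,-3,5)→(3,3,5)
reduced (well bottom): (3,3,5) with a≤c, −a<b≤a
well minimum = a = 3

3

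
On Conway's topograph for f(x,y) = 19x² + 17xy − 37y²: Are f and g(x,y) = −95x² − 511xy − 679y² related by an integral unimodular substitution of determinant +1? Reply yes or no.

D₁ = 3101, D₂ = 3101
river cycle of f (length 10): (19, 55, -1), (-1, 55, 19), (19, 21, -35), (-35, 49, 5), (5, 51, -25), (-25, 49, 7), (7, 49, -25), (-25, 51, 5), (5, 49, -35), (-35, 21, 19)
river cycle of g (length 10): (-1, 55, 19), (19, 21, -35), (-35, 49, 5), (5, 51, -25), (-25, 49, 7), (7, 49, -25), (-25, 51, 5), (5, 49, -35), (-35, 21, 19), (19, 55, -1)
cycles coincide ⇒ equivalent

yes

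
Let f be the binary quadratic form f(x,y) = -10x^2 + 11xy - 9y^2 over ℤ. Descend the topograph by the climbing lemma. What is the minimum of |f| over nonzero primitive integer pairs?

translate: b→9 (≡-11 mod 20), so (10,-11,9)→(10,9,8)
flip: (10,9,8)→(8,-9,10)
translate: b→7 (≡-9 mod 16), so (8,-9,10)→(8,7,9)
reduced (well bottom): (8,7,9) with a≤c, −a<b≤a
well minimum |f| = |-8| = 8 (negative-definite)

8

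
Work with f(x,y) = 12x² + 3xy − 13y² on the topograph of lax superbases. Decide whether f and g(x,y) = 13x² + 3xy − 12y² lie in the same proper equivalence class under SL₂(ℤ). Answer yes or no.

D₁ = 633, D₂ = 633
river cycle of f (length 18): (-13, 23, 2), (2, 25, -1), (-1, 25, 2), (2, 23, -13), (-13, 3, 12), (12, 21, -4), (-4, 19, 17), (17, 15, -6), (-6, 21, 8), (8, 11, -16), … (8 more)
river cycle of g (length 18): (-12, 21, 4), (4, 19, -17), (-17, 15, 6), (6, 21, -8), (-8, 11, 16), (16, 21, -3), (-3, 21, 16), (16, 11, -8), (-8, 21, 6), (6, 15, -17), … (8 more)
cycles differ ⇒ inequivalent

no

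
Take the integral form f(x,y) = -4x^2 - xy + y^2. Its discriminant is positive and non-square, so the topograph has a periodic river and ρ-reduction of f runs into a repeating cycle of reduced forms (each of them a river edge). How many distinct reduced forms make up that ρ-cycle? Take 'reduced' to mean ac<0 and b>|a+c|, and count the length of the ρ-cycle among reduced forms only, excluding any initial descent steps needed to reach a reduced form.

D = 17, ⌊√D⌋ = 4
descent: ρ → (1,3,-2)  [lands on river]
river: ρ → (-2,1,2)
river: ρ → (2,3,-1)
river: ρ → (-1,3,2)
river: ρ → (2,1,-2)
river: ρ → (-2,3,1)
ρ-cycle length = 6 (tail of 1 descent step not counted)

6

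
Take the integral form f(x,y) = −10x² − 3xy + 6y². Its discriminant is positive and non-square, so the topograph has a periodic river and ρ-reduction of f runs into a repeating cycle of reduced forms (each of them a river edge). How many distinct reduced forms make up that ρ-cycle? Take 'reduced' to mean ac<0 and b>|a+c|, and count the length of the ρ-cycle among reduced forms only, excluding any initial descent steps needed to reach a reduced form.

D = 249, ⌊√D⌋ = 15
descent: ρ → (6,15,-1)  [lands on river]
river: ρ → (-1,15,6)
river: ρ → (6,9,-7)
river: ρ → (-7,5,8)
river: ρ → (8,11,-4)
river: ρ → (-4,13,5)
river: ρ → (5,7,-10)
river: ρ → (-10,13,2)
river: ρ → (2,15,-3)
river: ρ → (-3,15,2)
river: ρ → (2,13,-10)
river: ρ → (-10,7,5)
river: ρ → (5,13,-4)
river: ρ → (-4,11,8)
river: ρ → (8,5,-7)
river: ρ → (-7,9,6)
ρ-cycle length = 16 (tail of 1 descent step not counted)

16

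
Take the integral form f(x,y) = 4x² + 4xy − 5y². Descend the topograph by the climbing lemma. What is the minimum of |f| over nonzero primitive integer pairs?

river: ρ → (-5,6,3)
river: ρ → (3,6,-5)
river: ρ → (-5,4,4)
river: ρ → (4,4,-5)
closes: descent 0, river 4
min |a| on river = 3

3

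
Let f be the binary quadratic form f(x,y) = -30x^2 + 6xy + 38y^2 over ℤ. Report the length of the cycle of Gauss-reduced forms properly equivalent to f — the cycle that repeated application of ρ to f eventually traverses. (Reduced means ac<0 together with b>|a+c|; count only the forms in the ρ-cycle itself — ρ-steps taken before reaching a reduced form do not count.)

D = 4596, ⌊√D⌋ = 67
descent: ρ → (38,-6,-30)
descent: ρ → (-30,66,2)  [lands on river]
river: ρ → (2,66,-30)
river: ρ → (-30,54,14)
river: ρ → (14,58,-22)
river: ρ → (-22,30,42)
river: ρ → (42,54,-10)
river: ρ → (-10,66,6)
river: ρ → (6,66,-10)
river: ρ → (-10,54,42)
river: ρ → (42,30,-22)
river: ρ → (-22,58,14)
river: ρ → (14,54,-30)
ρ-cycle length = 12 (tail of 2 descent steps not counted)

12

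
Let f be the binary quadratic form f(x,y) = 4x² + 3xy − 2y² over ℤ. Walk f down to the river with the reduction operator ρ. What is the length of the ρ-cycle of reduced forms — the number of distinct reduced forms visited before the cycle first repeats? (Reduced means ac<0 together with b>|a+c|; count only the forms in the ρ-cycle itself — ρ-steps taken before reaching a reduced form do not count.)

D = 41, ⌊√D⌋ = 6
river: ρ → (-2,5,2)
river: ρ → (2,3,-4)
river: ρ → (-4,5,1)
river: ρ → (1,5,-4)
river: ρ → (-4,3,2)
river: ρ → (2,5,-2)
river: ρ → (-2,3,4)
river: ρ → (4,5,-1)
river: ρ → (-1,5,4)
river: ρ → (4,3,-2)
ρ-cycle length = 10 (tail of 0 descent steps not counted)

10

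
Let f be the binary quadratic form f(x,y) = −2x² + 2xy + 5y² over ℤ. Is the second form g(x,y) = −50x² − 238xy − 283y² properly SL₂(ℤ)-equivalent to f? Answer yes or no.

D₁ = 44, D₂ = 44
river cycle of f (length 2): (-2, 6, 1), (1, 6, -2)
river cycle of g (length 2): (1, 6, -2), (-2, 6, 1)
cycles coincide ⇒ equivalent

yes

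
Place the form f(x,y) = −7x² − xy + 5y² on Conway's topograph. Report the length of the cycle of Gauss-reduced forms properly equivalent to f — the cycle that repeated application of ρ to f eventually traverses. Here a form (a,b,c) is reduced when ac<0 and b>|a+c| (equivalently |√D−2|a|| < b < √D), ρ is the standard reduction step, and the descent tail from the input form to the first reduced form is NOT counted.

D = 141, ⌊√D⌋ = 11
descent: ρ → (5,11,-1)  [lands on river]
river: ρ → (-1,11,5)
river: ρ → (5,9,-3)
river: ρ → (-3,9,5)
ρ-cycle length = 4 (tail of 1 descent step not counted)

4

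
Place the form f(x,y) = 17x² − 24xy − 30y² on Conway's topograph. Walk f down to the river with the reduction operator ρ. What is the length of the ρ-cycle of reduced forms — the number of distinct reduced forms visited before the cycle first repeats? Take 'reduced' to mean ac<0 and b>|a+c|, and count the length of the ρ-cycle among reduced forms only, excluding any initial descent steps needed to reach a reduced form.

D = 2616, ⌊√D⌋ = 51
descent: ρ → (-30,24,17)  [lands on river]
river: ρ → (17,44,-10)
river: ρ → (-10,36,33)
river: ρ → (33,30,-13)
river: ρ → (-13,48,6)
river: ρ → (6,48,-13)
river: ρ → (-13,30,33)
river: ρ → (33,36,-10)
river: ρ → (-10,44,17)
river: ρ → (17,24,-30)
river: ρ → (-30,36,11)
river: ρ → (11,30,-39)
river: ρ → (-39,48,2)
river: ρ → (2,48,-39)
river: ρ → (-39,30,11)
river: ρ → (11,36,-30)
ρ-cycle length = 16 (tail of 1 descent step not counted)

16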